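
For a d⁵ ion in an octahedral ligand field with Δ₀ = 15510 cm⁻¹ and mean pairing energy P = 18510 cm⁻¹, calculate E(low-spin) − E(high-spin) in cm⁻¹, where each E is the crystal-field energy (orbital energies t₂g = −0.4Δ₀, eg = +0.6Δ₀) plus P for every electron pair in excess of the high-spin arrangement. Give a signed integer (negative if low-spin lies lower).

6000

High-spin: t₂g³ eg², CFSE = 0.0Δ₀ = 0 cm⁻¹.
Low-spin: t₂g⁵ eg⁰, orbital CFSE = -2.0Δ₀ = -31020 cm⁻¹; plus 2 excess pairs × P = +37020 cm⁻¹; total 6000 cm⁻¹.
Thus E(LS) − E(HS) = 6000 cm⁻¹.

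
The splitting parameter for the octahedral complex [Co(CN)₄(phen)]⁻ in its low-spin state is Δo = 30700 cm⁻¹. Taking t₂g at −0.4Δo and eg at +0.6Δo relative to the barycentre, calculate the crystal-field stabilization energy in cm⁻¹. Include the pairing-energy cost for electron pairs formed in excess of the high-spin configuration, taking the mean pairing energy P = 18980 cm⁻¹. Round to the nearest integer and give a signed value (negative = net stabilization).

Ligand charges: 4×(-1) from CN⁻ and 1×(+0) from phen sum to -4; with overall charge -1, Co is +3.
Co³⁺: group 9, so d-count = 9 − 3 = 6.
Electron filling gives t₂g⁶ eg⁰.
The orbital stabilization is -2.4Δo = -2.4 × 30700 = -73680 cm⁻¹.
High-spin d⁶ would be t₂g⁴ eg² with 1 pair; low-spin has 3, so 2 excess pairs cost +2P = +37960 cm⁻¹.
Combining: -73680 + 37960 = -35720 cm⁻¹.

-35720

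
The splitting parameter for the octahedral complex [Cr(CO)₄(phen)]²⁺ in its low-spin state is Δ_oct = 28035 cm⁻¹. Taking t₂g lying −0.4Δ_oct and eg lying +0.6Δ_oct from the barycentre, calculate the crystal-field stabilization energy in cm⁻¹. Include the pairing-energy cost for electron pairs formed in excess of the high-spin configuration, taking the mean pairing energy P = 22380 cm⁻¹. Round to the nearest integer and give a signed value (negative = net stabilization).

Ligand charges: 4×(+0) from CO and 1×(+0) from phen sum to +0; with overall charge +2, Cr is +2.
Cr²⁺: group 6, so d-count = 6 − 2 = 4.
Configuration: t₂g⁴ eg⁰.
Orbital CFSE = 4(-0.4) + 0(0.6) = -1.6Δ_oct = -1.6 × 28035 = -44856 cm⁻¹.
High-spin d⁴ would be t₂g³ eg¹ with 0 pairs; low-spin has 1, so 1 excess pair costs +1P = +22380 cm⁻¹.
Combining: -44856 + 22380 = -22476 cm⁻¹.

-22476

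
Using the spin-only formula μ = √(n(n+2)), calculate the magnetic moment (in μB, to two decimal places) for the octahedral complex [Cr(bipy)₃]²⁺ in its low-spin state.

bipy is neutral, so the +2 overall charge sits on Cr: oxidation state +2.
Group 6 minus oxidation state +2 gives a d⁴ configuration for Cr²⁺.
Configuration: t₂g⁴ eg⁰ → 2 unpaired electrons.
μ(spin-only) = √[2(2+2)] = √8 ≈ 2.83 μB.

2.83 μB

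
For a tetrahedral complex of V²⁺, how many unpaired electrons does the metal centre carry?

3

Group 5 minus oxidation state +2 gives a d³ configuration for V²⁺.
Tetrahedral fields are weak (Δₜ ≈ 4/9 Δₒ), so electrons fill high-spin.
Configuration: e² t₂¹, giving 3 unpaired electrons.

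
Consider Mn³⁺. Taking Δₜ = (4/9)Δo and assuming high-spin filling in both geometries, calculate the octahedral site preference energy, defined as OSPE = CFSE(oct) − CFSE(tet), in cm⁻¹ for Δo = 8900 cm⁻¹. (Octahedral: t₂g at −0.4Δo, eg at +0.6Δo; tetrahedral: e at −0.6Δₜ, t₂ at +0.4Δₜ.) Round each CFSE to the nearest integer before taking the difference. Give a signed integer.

-3758

Mn sits in group 7; removing 3 electrons leaves Mn³⁺ with 7 − 3 = 4 d electrons.
Octahedral high-spin t₂g³ eg¹: CFSE = -0.6 × 8900 = -5340 cm⁻¹.
Tetrahedral: e² t₂², CFSE = 2(−0.6) + 2(+0.4) = -0.4Δₜ = -0.4 × (4/9) × 8900 = -1582 cm⁻¹.
OSPE = CFSE(oct) − CFSE(tet) = -5340 − (-1582) = -3758 cm⁻¹.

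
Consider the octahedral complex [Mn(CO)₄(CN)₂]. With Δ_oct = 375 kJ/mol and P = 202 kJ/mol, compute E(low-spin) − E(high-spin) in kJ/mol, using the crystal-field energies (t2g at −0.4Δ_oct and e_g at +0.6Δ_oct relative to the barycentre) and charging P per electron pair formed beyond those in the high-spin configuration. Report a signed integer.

Ligand charges: 4×(+0) from CO and 2×(-1) from CN⁻ sum to -2; with overall charge +0, Mn is +2.
Mn sits in group 7; removing 2 electrons leaves Mn²⁺ with 7 − 2 = 5 d electrons.
In the high-spin limit (t2g^3 e_g^2) the orbital term is 0.0Δ_oct = 0 kJ/mol, with no excess pairing.
For low-spin the configuration is t2g^5 e_g^0: orbital energy -2.0 × 375 = -750 kJ/mol, and 2 additional pairs relative to high-spin add 404 kJ/mol, giving -346 kJ/mol.
Thus E(LS) − E(HS) = -346 kJ/mol.

-346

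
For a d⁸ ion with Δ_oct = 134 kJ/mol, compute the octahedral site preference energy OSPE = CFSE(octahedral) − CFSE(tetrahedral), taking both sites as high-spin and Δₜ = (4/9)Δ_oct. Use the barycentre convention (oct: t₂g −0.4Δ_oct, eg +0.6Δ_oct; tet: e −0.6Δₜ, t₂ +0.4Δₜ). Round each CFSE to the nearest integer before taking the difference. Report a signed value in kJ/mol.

-113

Octahedral (high-spin): t2g^6 e_g^2, CFSE = 6(−0.4) + 2(+0.6) = -1.2Δ_oct = -1.2 × 134 = -161 kJ/mol.
Tetrahedral e^4 t2^4 gives -0.8Δₜ = -0.8 × (4/9) × 134 = -48 kJ/mol.
OSPE = -161 − (-48) = -113 kJ/mol.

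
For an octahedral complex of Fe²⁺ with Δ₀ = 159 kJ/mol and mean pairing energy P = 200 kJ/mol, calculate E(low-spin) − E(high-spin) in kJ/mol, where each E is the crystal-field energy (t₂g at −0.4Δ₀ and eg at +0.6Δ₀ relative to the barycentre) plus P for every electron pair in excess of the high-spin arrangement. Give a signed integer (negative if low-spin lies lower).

82

Group 8 minus oxidation state +2 gives a d⁶ configuration for Fe²⁺.
In the high-spin limit (t₂g⁴ eg²) the orbital term is -0.4Δ₀ = -64 kJ/mol, with no excess pairing.
For low-spin the configuration is t₂g⁶ eg⁰: orbital energy -2.4 × 159 = -382 kJ/mol, and 2 additional pairs relative to high-spin add 400 kJ/mol, giving 18 kJ/mol.
The difference is 18 − (-64) = 82 kJ/mol, so high-spin lies lower.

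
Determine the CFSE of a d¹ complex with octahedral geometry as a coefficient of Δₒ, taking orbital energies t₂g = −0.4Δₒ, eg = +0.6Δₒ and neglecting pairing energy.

-0.4 Δₒ

For octahedral d¹ the high- and low-spin configurations coincide.
Configuration: t₂g¹ eg⁰.
CFSE = 1(-0.4Δₒ) + 0(0.6Δₒ) = -0.4Δₒ + 0.0Δₒ = -0.4Δₒ.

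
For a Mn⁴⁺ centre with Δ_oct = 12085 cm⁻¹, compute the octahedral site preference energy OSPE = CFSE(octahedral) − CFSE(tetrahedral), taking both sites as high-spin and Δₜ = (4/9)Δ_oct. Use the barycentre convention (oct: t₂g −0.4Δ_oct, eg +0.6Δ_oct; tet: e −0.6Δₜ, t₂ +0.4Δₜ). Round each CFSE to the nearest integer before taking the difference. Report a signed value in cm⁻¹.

Group 7 minus oxidation state +4 gives a d³ configuration for Mn⁴⁺.
In an octahedral site d³ (HS) is t₂g³ eg⁰, giving CFSE(oct) = -1.2Δ_oct = -14502 cm⁻¹.
In a tetrahedral site the filling is e² t₂¹: CFSE(tet) = -0.8Δₜ = -0.8 × (4/9)(12085) = -4297 cm⁻¹.
OSPE = -14502 − (-4297) = -10205 cm⁻¹.

-10205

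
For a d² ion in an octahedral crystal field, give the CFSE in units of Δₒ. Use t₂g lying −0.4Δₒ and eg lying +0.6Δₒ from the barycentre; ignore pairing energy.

Configuration: t₂g² eg⁰.
CFSE = 2(-0.4Δₒ) + 0(0.6Δₒ) = -0.8Δₒ + 0.0Δₒ = -0.8Δₒ.

-0.8 Δₒ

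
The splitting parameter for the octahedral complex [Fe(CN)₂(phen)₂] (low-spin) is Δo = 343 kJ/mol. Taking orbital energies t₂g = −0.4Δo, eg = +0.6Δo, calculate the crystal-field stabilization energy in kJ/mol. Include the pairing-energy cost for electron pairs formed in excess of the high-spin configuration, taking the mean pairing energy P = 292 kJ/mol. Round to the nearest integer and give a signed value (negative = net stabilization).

Ligand charges: 2×(-1) from CN⁻ and 2×(+0) from phen sum to -2; with overall charge +0, Fe is +2.
Fe²⁺: group 8, so d-count = 8 − 2 = 6.
The d⁶ electrons fill as t₂g⁶ eg⁰.
Orbital CFSE = 6(-0.4) + 0(0.6) = -2.4Δo = -2.4 × 343 = -823 kJ/mol.
High-spin d⁶ would be t₂g⁴ eg² with 1 pair; low-spin has 3, so 2 excess pairs cost +2P = +584 kJ/mol.
Net CFSE = -823 + 584 = -239 kJ/mol.

-239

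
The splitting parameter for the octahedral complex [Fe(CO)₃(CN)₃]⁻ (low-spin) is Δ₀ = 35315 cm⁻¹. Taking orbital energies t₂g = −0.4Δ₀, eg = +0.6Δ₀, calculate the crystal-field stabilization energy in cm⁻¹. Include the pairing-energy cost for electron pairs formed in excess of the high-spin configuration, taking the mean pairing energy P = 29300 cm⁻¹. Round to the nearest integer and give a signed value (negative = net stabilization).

Ligand charges: 3×(+0) from CO and 3×(-1) from CN⁻ sum to -3; with overall charge -1, Fe is +2.
Group 8 minus oxidation state +2 gives a d⁶ configuration for Fe²⁺.
Electron filling gives t₂g⁶ eg⁰.
Orbital CFSE = 6(-0.4) + 0(0.6) = -2.4Δ₀ = -2.4 × 35315 = -84756 cm⁻¹.
High-spin d⁶ would be t₂g⁴ eg² with 1 pair; low-spin has 3, so 2 excess pairs cost +2P = +58600 cm⁻¹.
Overall CFSE = -84756 + 58600 = -26156 cm⁻¹.

-26156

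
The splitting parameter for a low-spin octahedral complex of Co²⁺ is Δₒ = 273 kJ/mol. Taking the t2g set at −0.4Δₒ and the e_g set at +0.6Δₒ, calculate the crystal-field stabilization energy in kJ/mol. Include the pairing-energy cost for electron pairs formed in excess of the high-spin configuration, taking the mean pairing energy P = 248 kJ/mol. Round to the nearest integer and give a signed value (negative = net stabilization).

Co²⁺: group 9, so d-count = 9 − 2 = 7.
Electron filling gives t2g^6 e_g^1.
CFSE(orbital) = 6×(-0.4Δₒ) + 1×(0.6Δₒ) = -1.8Δₒ; with Δₒ = 273 kJ/mol that is -491 kJ/mol.
High-spin d⁷ would be t2g^5 e_g^2 with 2 pairs; low-spin has 3, so 1 excess pair costs +1P = +248 kJ/mol.
Net CFSE = -491 + 248 = -243 kJ/mol.

-243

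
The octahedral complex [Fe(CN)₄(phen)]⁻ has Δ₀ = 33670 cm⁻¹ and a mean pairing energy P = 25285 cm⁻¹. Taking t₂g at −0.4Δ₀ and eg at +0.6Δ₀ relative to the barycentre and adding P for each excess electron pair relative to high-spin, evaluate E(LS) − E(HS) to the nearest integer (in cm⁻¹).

Ligand charges: 4×(-1) from CN⁻ and 1×(+0) from phen sum to -4; with overall charge -1, Fe is +3.
Fe³⁺: group 8, so d-count = 8 − 3 = 5.
High-spin d⁵ fills as t₂g³ eg² with CFSE 3(−0.4) + 2(+0.6) = 0.0Δ₀ = 0 cm⁻¹.
Low-spin t₂g⁵ eg⁰ gives -2.0Δ₀ = -67340 cm⁻¹, but forming 2 extra pairs costs 2P = 50570 cm⁻¹, so E(LS) = -67340 + 50570 = -16770 cm⁻¹.
Thus E(LS) − E(HS) = -16770 cm⁻¹.

-16770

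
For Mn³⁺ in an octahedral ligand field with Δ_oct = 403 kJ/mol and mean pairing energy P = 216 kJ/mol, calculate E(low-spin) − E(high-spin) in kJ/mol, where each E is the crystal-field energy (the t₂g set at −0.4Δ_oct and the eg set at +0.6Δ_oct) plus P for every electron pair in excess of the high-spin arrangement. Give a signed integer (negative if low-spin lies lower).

-187

Mn³⁺: group 7, so d-count = 7 − 3 = 4.
High-spin: t₂g³ eg¹, CFSE = -0.6Δ_oct = -242 kJ/mol.
Low-spin: t₂g⁴ eg⁰, orbital CFSE = -1.6Δ_oct = -645 kJ/mol; plus 1 excess pair × P = +216 kJ/mol; total -429 kJ/mol.
Thus E(LS) − E(HS) = -187 kJ/mol.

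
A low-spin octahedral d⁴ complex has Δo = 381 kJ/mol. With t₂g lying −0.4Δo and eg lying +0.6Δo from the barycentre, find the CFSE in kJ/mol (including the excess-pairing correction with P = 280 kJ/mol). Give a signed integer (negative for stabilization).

Configuration: t₂g⁴ eg⁰.
Orbital CFSE = 4(-0.4) + 0(0.6) = -1.6Δo = -1.6 × 381 = -610 kJ/mol.
Relative to high-spin t₂g³ eg¹ (0 paired), the low-spin configuration has 1 additional pair, contributing +1 × 280 = +280 kJ/mol.
Combining: -610 + 280 = -330 kJ/mol.

-330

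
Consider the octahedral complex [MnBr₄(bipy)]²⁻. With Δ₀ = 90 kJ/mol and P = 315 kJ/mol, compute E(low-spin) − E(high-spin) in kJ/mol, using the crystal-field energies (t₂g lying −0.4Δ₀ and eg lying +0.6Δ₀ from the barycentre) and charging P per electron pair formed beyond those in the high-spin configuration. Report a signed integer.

Ligand charges: 4×(-1) from Br⁻ and 1×(+0) from bipy sum to -4; with overall charge -2, Mn is +2.
Mn sits in group 7; removing 2 electrons leaves Mn²⁺ with 7 − 2 = 5 d electrons.
In the high-spin limit (t₂g³ eg²) the orbital term is 0.0Δ₀ = 0 kJ/mol, with no excess pairing.
For low-spin the configuration is t₂g⁵ eg⁰: orbital energy -2.0 × 90 = -180 kJ/mol, and 2 additional pairs relative to high-spin add 630 kJ/mol, giving 450 kJ/mol.
The difference is 450 − (0) = 450 kJ/mol, so high-spin lies lower.

450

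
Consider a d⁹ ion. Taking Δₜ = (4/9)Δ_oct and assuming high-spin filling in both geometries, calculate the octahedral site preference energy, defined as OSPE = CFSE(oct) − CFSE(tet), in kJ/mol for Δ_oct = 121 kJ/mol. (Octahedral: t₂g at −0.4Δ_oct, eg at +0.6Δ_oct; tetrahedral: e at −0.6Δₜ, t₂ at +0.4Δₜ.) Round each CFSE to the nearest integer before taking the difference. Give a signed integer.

Octahedral high-spin t₂g⁶ eg³: CFSE = -0.6 × 121 = -73 kJ/mol.
Tetrahedral: e⁴ t₂⁵, CFSE = 4(−0.6) + 5(+0.4) = -0.4Δₜ = -0.4 × (4/9) × 121 = -22 kJ/mol.
Subtracting, OSPE = -73 − (-22) = -51 kJ/mol.

-51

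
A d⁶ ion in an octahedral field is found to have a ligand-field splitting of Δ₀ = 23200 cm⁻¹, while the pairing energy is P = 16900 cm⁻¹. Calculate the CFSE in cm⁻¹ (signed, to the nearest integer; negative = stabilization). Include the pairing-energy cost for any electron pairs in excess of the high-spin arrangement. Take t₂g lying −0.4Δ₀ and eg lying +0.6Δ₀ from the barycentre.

-21880

Δ₀ > P, so pairing is preferred: the ground state is low-spin.
Configuration: t₂g⁶ eg⁰.
Orbital CFSE = -2.4Δ₀ = -2.4 × 23200 = -55680 cm⁻¹.
Excess pairs vs high-spin: 3 − 1 = 2; pairing cost = +33800 cm⁻¹.
Net CFSE = -55680 + 33800 = -21880 cm⁻¹.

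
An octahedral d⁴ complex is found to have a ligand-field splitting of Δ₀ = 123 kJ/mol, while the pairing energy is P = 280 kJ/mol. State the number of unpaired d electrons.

4

Δ₀ < P, so pairing is avoided: the ground state is high-spin.
That gives t₂g³ eg¹.
Unpaired electrons: 4.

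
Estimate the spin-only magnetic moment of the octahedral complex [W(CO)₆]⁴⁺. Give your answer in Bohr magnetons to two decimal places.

2.83 Bohr magnetons

CO is neutral, so the +4 overall charge sits on W: oxidation state +4.
Group 6 minus oxidation state +4 gives a d² configuration for W⁴⁺.
For octahedral d² the high- and low-spin configurations coincide.
Configuration: t₂g² eg⁰ → 2 unpaired electrons.
μ(spin-only) = √[2(2+2)] = √8 ≈ 2.83 Bohr magnetons.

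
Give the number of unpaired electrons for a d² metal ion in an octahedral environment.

2

Configuration: t2g^2 e_g^0, giving 2 unpaired electrons.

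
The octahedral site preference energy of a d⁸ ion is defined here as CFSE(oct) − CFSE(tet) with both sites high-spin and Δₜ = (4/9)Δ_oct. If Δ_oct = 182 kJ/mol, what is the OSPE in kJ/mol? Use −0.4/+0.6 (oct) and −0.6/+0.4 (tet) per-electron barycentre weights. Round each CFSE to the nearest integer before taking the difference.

In an octahedral site d⁸ (HS) is t₂g⁶ eg², giving CFSE(oct) = -1.2Δ_oct = -218 kJ/mol.
Tetrahedral e⁴ t₂⁴ gives -0.8Δₜ = -0.8 × (4/9) × 182 = -65 kJ/mol.
Subtracting, OSPE = -218 − (-65) = -153 kJ/mol.

-153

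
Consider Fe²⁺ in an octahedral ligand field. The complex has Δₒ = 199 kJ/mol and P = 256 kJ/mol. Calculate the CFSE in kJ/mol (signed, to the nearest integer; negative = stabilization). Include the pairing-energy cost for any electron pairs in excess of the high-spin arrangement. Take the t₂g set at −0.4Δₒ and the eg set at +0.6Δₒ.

-80

Group 8 minus oxidation state +2 gives a d⁶ configuration for Fe²⁺.
With Δₒ < P the complex is high-spin.
Configuration: t₂g⁴ eg².
Orbital CFSE = -0.4Δₒ = -0.4 × 199 = -80 kJ/mol.
High-spin has no excess pairs, so no pairing correction applies.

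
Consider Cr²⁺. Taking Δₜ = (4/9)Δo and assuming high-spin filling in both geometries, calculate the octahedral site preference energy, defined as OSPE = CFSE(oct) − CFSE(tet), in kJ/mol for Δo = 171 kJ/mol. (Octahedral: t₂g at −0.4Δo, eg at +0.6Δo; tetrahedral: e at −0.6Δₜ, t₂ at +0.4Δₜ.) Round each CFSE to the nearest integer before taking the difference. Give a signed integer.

Cr sits in group 6; removing 2 electrons leaves Cr²⁺ with 6 − 2 = 4 d electrons.
Octahedral high-spin t2g^3 e_g^1: CFSE = -0.6 × 171 = -103 kJ/mol.
Tetrahedral e^2 t2^2 gives -0.4Δₜ = -0.4 × (4/9) × 171 = -30 kJ/mol.
OSPE = CFSE(oct) − CFSE(tet) = -103 − (-30) = -73 kJ/mol.

-73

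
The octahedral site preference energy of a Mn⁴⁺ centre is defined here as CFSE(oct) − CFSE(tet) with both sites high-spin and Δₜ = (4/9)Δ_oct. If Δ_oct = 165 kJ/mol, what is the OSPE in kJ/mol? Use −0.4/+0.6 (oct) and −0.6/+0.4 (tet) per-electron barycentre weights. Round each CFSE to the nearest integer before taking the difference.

-139

Mn⁴⁺: group 7, so d-count = 7 − 4 = 3.
Octahedral high-spin t₂g³ eg⁰: CFSE = -1.2 × 165 = -198 kJ/mol.
Tetrahedral e² t₂¹ gives -0.8Δₜ = -0.8 × (4/9) × 165 = -59 kJ/mol.
Subtracting, OSPE = -198 − (-59) = -139 kJ/mol.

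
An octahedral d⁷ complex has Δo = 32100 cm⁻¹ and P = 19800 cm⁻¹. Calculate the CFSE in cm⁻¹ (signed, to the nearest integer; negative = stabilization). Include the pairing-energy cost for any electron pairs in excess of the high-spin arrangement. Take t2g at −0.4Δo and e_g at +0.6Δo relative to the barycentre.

-37980

Δo > P, so pairing is preferred: the ground state is low-spin.
Filling d⁷ accordingly: t2g^6 e_g^1.
Orbital CFSE = -1.8Δo = -1.8 × 32100 = -57780 cm⁻¹.
Excess pairs vs high-spin: 3 − 2 = 1; pairing cost = +19800 cm⁻¹.
Net CFSE = -57780 + 19800 = -37980 cm⁻¹.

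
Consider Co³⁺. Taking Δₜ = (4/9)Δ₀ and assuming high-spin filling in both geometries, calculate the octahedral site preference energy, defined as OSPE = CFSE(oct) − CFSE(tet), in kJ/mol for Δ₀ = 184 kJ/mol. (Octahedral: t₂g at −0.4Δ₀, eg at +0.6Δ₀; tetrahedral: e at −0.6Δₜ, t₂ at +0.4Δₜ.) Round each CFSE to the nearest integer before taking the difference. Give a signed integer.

Co³⁺: group 9, so d-count = 9 − 3 = 6.
In an octahedral site d⁶ (HS) is t₂g⁴ eg², giving CFSE(oct) = -0.4Δ₀ = -74 kJ/mol.
Tetrahedral: e³ t₂³, CFSE = 3(−0.6) + 3(+0.4) = -0.6Δₜ = -0.6 × (4/9) × 184 = -49 kJ/mol.
Subtracting, OSPE = -74 − (-49) = -25 kJ/mol.

-25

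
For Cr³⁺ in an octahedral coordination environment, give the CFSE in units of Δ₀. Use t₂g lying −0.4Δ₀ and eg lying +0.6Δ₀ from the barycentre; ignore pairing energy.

-1.2 Δ₀

Cr is in group 6, so Cr³⁺ is d³ (6 − 3 = 3).
Configuration: t₂g³ eg⁰.
CFSE = 3(-0.4Δ₀) + 0(0.6Δ₀) = -1.2Δ₀ + 0.0Δ₀ = -1.2Δ₀.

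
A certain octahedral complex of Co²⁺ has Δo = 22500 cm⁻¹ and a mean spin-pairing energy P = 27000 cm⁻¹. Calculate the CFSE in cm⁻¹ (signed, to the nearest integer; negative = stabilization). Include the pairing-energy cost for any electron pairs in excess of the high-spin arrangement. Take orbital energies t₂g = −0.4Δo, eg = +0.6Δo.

-18000

Co²⁺: group 9, so d-count = 9 − 2 = 7.
Since Δo = 22500 cm⁻¹ < P = 27000 cm⁻¹, the complex adopts the high-spin configuration.
That gives t₂g⁵ eg².
Orbital CFSE = -0.8Δo = -0.8 × 22500 = -18000 cm⁻¹.
High-spin has no excess pairs, so no pairing correction applies.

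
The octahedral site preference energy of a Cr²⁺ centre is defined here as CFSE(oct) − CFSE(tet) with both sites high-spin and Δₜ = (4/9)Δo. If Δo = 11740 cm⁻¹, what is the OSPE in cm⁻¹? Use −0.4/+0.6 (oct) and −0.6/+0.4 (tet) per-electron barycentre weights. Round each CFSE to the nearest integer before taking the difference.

Group 6 minus oxidation state +2 gives a d⁴ configuration for Cr²⁺.
In an octahedral site d⁴ (HS) is t₂g³ eg¹, giving CFSE(oct) = -0.6Δo = -7044 cm⁻¹.
Tetrahedral: e² t₂², CFSE = 2(−0.6) + 2(+0.4) = -0.4Δₜ = -0.4 × (4/9) × 11740 = -2087 cm⁻¹.
OSPE = CFSE(oct) − CFSE(tet) = -7044 − (-2087) = -4957 cm⁻¹.

-4957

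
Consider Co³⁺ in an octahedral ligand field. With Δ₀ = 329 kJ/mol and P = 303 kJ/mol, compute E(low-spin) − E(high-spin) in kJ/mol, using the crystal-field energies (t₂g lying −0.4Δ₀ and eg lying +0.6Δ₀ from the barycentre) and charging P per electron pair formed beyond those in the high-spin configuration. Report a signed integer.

-52

Group 9 minus oxidation state +3 gives a d⁶ configuration for Co³⁺.
High-spin d⁶ fills as t₂g⁴ eg² with CFSE 4(−0.4) + 2(+0.6) = -0.4Δ₀ = -132 kJ/mol.
Low-spin t₂g⁶ eg⁰ gives -2.4Δ₀ = -790 kJ/mol, but forming 2 extra pairs costs 2P = 606 kJ/mol, so E(LS) = -790 + 606 = -184 kJ/mol.
Thus E(LS) − E(HS) = -52 kJ/mol.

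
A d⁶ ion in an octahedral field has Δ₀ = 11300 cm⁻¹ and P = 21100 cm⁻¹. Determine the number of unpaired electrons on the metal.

4

Since Δ₀ = 11300 cm⁻¹ < P = 21100 cm⁻¹, the complex adopts the high-spin configuration.
Filling d⁶ accordingly: t2g^4 e_g^2.
Unpaired electrons: 4.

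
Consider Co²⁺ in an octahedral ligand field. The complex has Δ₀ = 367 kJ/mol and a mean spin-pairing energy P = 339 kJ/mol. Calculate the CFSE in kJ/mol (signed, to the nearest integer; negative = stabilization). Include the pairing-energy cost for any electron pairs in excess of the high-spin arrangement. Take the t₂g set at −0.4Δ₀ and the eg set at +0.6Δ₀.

Co is in group 9, so Co²⁺ is d⁷ (9 − 2 = 7).
Here Δ₀ > P (367 > 339), so the low-spin state is favoured.
Filling d⁷ accordingly: t₂g⁶ eg¹.
Orbital CFSE = -1.8Δ₀ = -1.8 × 367 = -661 kJ/mol.
Excess pairs vs high-spin: 3 − 2 = 1; pairing cost = +339 kJ/mol.
Net CFSE = -661 + 339 = -322 kJ/mol.

-322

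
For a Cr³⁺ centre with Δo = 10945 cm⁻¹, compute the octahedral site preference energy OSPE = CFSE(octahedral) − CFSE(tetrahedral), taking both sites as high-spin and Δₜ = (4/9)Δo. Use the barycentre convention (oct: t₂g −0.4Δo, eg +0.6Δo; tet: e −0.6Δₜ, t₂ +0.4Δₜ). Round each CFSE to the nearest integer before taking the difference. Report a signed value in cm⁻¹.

Group 6 minus oxidation state +3 gives a d³ configuration for Cr³⁺.
In an octahedral site d³ (HS) is t2g^3 e_g^0, giving CFSE(oct) = -1.2Δo = -13134 cm⁻¹.
In a tetrahedral site the filling is e^2 t2^1: CFSE(tet) = -0.8Δₜ = -0.8 × (4/9)(10945) = -3892 cm⁻¹.
Subtracting, OSPE = -13134 − (-3892) = -9242 cm⁻¹.

-9242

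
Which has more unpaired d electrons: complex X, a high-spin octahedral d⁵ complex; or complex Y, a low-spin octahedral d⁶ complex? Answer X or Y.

X

X: t2g^3 e_g^2 → 5 unpaired.
Y: t2g^6 e_g^0 → 0 unpaired.
So X has more unpaired electrons.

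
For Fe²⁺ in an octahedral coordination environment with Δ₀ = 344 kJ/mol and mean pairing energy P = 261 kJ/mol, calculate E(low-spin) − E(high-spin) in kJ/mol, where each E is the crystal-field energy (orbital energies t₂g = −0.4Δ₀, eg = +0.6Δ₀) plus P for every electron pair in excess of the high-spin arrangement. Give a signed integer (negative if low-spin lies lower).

-166

Fe is in group 8, so Fe²⁺ is d⁶ (8 − 2 = 6).
High-spin d⁶ fills as t₂g⁴ eg² with CFSE 4(−0.4) + 2(+0.6) = -0.4Δ₀ = -138 kJ/mol.
Low-spin t₂g⁶ eg⁰ gives -2.4Δ₀ = -826 kJ/mol, but forming 2 extra pairs costs 2P = 522 kJ/mol, so E(LS) = -826 + 522 = -304 kJ/mol.
E(LS) − E(HS) = -304 − (-138) = -166 kJ/mol.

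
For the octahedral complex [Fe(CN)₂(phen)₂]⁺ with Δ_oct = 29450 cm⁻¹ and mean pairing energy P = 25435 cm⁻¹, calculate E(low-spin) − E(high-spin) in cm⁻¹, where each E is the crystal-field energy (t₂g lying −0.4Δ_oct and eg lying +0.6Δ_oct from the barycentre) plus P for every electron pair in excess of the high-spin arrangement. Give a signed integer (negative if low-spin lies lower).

Ligand charges: 2×(-1) from CN⁻ and 2×(+0) from phen sum to -2; with overall charge +1, Fe is +3.
Fe is in group 8, so Fe³⁺ is d⁵ (8 − 3 = 5).
High-spin: t₂g³ eg², CFSE = 0.0Δ_oct = 0 cm⁻¹.
Low-spin: t₂g⁵ eg⁰, orbital CFSE = -2.0Δ_oct = -58900 cm⁻¹; plus 2 excess pairs × P = +50870 cm⁻¹; total -8030 cm⁻¹.
E(LS) − E(HS) = -8030 − (0) = -8030 cm⁻¹.

-8030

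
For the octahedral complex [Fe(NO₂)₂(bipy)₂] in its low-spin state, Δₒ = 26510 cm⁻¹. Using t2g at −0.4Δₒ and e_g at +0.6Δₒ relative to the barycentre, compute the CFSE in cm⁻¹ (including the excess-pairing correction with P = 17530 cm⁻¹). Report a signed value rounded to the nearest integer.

Ligand charges: 2×(-1) from NO₂⁻ and 2×(+0) from bipy sum to -2; with overall charge +0, Fe is +2.
Group 8 minus oxidation state +2 gives a d⁶ configuration for Fe²⁺.
Configuration: t2g^6 e_g^0.
Orbital CFSE = 6(-0.4) + 0(0.6) = -2.4Δₒ = -2.4 × 26510 = -63624 cm⁻¹.
High-spin d⁶ would be t2g^4 e_g^2 with 1 pair; low-spin has 3, so 2 excess pairs cost +2P = +35060 cm⁻¹.
Net CFSE = -63624 + 35060 = -28564 cm⁻¹.

-28564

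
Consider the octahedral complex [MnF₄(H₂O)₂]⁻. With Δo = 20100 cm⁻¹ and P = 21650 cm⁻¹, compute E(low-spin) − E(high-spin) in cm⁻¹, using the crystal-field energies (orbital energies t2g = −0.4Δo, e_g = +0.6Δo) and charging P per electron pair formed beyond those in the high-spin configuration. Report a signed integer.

1550

Ligand charges: 4×(-1) from F⁻ and 2×(+0) from H₂O sum to -4; with overall charge -1, Mn is +3.
Mn³⁺: group 7, so d-count = 7 − 3 = 4.
In the high-spin limit (t2g^3 e_g^1) the orbital term is -0.6Δo = -12060 cm⁻¹, with no excess pairing.
For low-spin the configuration is t2g^4 e_g^0: orbital energy -1.6 × 20100 = -32160 cm⁻¹, and 1 additional pair relative to high-spin adds 21650 cm⁻¹, giving -10510 cm⁻¹.
Thus E(LS) − E(HS) = 1550 cm⁻¹.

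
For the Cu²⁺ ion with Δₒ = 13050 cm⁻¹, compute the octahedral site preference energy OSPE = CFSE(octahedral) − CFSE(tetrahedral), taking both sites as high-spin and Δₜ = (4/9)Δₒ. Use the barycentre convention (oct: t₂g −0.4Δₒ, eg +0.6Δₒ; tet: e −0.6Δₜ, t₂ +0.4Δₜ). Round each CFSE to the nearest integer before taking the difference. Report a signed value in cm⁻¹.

Cu is in group 11, so Cu²⁺ is d⁹ (11 − 2 = 9).
Octahedral high-spin t₂g⁶ eg³: CFSE = -0.6 × 13050 = -7830 cm⁻¹.
Tetrahedral: e⁴ t₂⁵, CFSE = 4(−0.6) + 5(+0.4) = -0.4Δₜ = -0.4 × (4/9) × 13050 = -2320 cm⁻¹.
OSPE = CFSE(oct) − CFSE(tet) = -7830 − (-2320) = -5510 cm⁻¹.

-5510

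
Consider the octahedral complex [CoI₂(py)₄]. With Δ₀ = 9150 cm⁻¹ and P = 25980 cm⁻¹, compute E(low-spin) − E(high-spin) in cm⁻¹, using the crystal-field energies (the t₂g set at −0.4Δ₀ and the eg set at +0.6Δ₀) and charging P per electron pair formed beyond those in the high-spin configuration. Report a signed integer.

16830

Ligand charges: 2×(-1) from I⁻ and 4×(+0) from py sum to -2; with overall charge +0, Co is +2.
Co²⁺: group 9, so d-count = 9 − 2 = 7.
High-spin d⁷ fills as t₂g⁵ eg² with CFSE 5(−0.4) + 2(+0.6) = -0.8Δ₀ = -7320 cm⁻¹.
Low-spin: t₂g⁶ eg¹, orbital CFSE = -1.8Δ₀ = -16470 cm⁻¹; plus 1 excess pair × P = +25980 cm⁻¹; total 9510 cm⁻¹.
E(LS) − E(HS) = 9510 − (-7320) = 16830 cm⁻¹.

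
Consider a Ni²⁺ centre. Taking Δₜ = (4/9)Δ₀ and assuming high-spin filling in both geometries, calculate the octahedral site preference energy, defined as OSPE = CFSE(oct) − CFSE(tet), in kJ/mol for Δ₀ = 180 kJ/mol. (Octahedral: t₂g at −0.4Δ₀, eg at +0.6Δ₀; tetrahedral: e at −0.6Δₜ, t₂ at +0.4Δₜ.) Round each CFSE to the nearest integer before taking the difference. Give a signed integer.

Ni is in group 10, so Ni²⁺ is d⁸ (10 − 2 = 8).
In an octahedral site d⁸ (HS) is t₂g⁶ eg², giving CFSE(oct) = -1.2Δ₀ = -216 kJ/mol.
Tetrahedral e⁴ t₂⁴ gives -0.8Δₜ = -0.8 × (4/9) × 180 = -64 kJ/mol.
OSPE = -216 − (-64) = -152 kJ/mol.

-152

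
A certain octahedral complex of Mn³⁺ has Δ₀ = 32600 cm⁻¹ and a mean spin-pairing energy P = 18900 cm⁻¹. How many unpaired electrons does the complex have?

Mn sits in group 7; removing 3 electrons leaves Mn³⁺ with 7 − 3 = 4 d electrons.
Δ₀ > P, so pairing is preferred: the ground state is low-spin.
That gives t2g^4 e_g^0.
Unpaired electrons: 2.

2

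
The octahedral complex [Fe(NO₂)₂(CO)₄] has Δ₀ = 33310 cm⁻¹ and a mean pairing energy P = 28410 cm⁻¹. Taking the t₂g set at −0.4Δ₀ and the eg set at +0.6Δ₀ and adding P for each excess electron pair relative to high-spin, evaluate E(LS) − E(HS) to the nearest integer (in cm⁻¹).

Ligand charges: 2×(-1) from NO₂⁻ and 4×(+0) from CO sum to -2; with overall charge +0, Fe is +2.
Fe sits in group 8; removing 2 electrons leaves Fe²⁺ with 8 − 2 = 6 d electrons.
In the high-spin limit (t₂g⁴ eg²) the orbital term is -0.4Δ₀ = -13324 cm⁻¹, with no excess pairing.
Low-spin: t₂g⁶ eg⁰, orbital CFSE = -2.4Δ₀ = -79944 cm⁻¹; plus 2 excess pairs × P = +56820 cm⁻¹; total -23124 cm⁻¹.
The difference is -23124 − (-13324) = -9800 cm⁻¹, so low-spin lies lower.

-9800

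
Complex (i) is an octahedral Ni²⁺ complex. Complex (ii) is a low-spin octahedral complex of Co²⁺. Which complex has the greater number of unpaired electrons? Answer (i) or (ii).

(i): Ni is in group 10, so Ni²⁺ is d⁸ (10 − 2 = 8); t2g^6 e_g^2 → 2 unpaired.
(ii): Co²⁺: group 9, so d-count = 9 − 2 = 7; t2g^6 e_g^1 → 1 unpaired.
So (i) has more unpaired electrons.

(i)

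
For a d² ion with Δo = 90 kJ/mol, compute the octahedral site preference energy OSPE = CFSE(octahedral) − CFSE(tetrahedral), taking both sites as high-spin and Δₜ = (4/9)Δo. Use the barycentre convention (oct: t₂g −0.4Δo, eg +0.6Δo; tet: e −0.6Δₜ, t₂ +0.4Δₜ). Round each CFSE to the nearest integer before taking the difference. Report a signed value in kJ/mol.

In an octahedral site d² (HS) is t₂g² eg⁰, giving CFSE(oct) = -0.8Δo = -72 kJ/mol.
In a tetrahedral site the filling is e² t₂⁰: CFSE(tet) = -1.2Δₜ = -1.2 × (4/9)(90) = -48 kJ/mol.
Subtracting, OSPE = -72 − (-48) = -24 kJ/mol.

-24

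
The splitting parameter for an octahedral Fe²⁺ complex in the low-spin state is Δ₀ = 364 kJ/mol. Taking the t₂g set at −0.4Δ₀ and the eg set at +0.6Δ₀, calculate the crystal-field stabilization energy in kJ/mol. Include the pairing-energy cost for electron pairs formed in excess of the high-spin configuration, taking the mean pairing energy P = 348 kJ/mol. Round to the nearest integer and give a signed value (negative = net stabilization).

Group 8 minus oxidation state +2 gives a d⁶ configuration for Fe²⁺.
Configuration: t₂g⁶ eg⁰.
Orbital CFSE = 6(-0.4) + 0(0.6) = -2.4Δ₀ = -2.4 × 364 = -874 kJ/mol.
Pairing penalty: 3 pairs vs 1 in the high-spin reference → 2 extra × P = 696 kJ/mol.
Net CFSE = -874 + 696 = -178 kJ/mol.

-178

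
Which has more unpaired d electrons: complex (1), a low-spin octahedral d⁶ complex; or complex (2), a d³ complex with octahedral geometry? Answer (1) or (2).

(1): t₂g⁶ eg⁰ → 0 unpaired.
(2): t2g^3 e_g^0 → 3 unpaired.
So (2) has more unpaired electrons.

(2)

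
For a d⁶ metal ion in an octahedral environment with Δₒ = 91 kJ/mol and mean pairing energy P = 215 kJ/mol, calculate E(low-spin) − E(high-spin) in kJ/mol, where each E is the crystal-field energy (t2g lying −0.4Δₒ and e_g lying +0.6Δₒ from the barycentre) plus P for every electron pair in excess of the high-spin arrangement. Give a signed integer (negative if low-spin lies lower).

248

High-spin d⁶ fills as t2g^4 e_g^2 with CFSE 4(−0.4) + 2(+0.6) = -0.4Δₒ = -36 kJ/mol.
Low-spin: t2g^6 e_g^0, orbital CFSE = -2.4Δₒ = -218 kJ/mol; plus 2 excess pairs × P = +430 kJ/mol; total 212 kJ/mol.
E(LS) − E(HS) = 212 − (-36) = 248 kJ/mol.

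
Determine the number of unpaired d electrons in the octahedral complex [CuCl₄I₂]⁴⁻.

Ligand charges: 4×(-1) from Cl⁻ and 2×(-1) from I⁻ sum to -6; with overall charge -4, Cu is +2.
Cu sits in group 11; removing 2 electrons leaves Cu²⁺ with 11 − 2 = 9 d electrons.
Configuration: t2g^6 e_g^3, giving 1 unpaired electron.

1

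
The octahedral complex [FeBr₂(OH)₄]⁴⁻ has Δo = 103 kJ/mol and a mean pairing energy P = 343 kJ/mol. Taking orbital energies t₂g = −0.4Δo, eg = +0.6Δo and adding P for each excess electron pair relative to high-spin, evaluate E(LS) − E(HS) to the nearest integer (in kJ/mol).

Ligand charges: 2×(-1) from Br⁻ and 4×(-1) from OH⁻ sum to -6; with overall charge -4, Fe is +2.
Fe sits in group 8; removing 2 electrons leaves Fe²⁺ with 8 − 2 = 6 d electrons.
High-spin: t₂g⁴ eg², CFSE = -0.4Δo = -41 kJ/mol.
For low-spin the configuration is t₂g⁶ eg⁰: orbital energy -2.4 × 103 = -247 kJ/mol, and 2 additional pairs relative to high-spin add 686 kJ/mol, giving 439 kJ/mol.
The difference is 439 − (-41) = 480 kJ/mol, so high-spin lies lower.

480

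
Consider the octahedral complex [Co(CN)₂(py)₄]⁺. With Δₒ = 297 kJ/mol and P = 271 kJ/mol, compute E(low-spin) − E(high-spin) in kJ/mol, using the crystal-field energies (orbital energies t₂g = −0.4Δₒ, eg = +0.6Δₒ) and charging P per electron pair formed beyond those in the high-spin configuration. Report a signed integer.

Ligand charges: 2×(-1) from CN⁻ and 4×(+0) from py sum to -2; with overall charge +1, Co is +3.
Co³⁺: group 9, so d-count = 9 − 3 = 6.
High-spin d⁶ fills as t₂g⁴ eg² with CFSE 4(−0.4) + 2(+0.6) = -0.4Δₒ = -119 kJ/mol.
Low-spin: t₂g⁶ eg⁰, orbital CFSE = -2.4Δₒ = -713 kJ/mol; plus 2 excess pairs × P = +542 kJ/mol; total -171 kJ/mol.
Thus E(LS) − E(HS) = -52 kJ/mol.

-52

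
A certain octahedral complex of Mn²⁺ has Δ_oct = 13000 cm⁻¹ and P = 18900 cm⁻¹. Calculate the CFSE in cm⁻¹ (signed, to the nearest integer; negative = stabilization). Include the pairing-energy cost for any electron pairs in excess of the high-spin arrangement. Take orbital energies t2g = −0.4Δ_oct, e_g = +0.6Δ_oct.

0

Mn²⁺: group 7, so d-count = 7 − 2 = 5.
With Δ_oct < P the complex is high-spin.
Filling d⁵ accordingly: t2g^3 e_g^2.
Orbital CFSE = 0.0Δ_oct = 0.0 × 13000 = 0 cm⁻¹.
High-spin has no excess pairs, so no pairing correction applies.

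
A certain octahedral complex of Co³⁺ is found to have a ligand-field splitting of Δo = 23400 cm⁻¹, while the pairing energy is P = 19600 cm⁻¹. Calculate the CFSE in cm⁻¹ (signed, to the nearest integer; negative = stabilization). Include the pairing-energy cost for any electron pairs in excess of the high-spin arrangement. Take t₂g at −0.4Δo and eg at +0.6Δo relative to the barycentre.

-16960

Co sits in group 9; removing 3 electrons leaves Co³⁺ with 9 − 3 = 6 d electrons.
With Δo > P the complex is low-spin.
Filling d⁶ accordingly: t₂g⁶ eg⁰.
Orbital CFSE = -2.4Δo = -2.4 × 23400 = -56160 cm⁻¹.
Excess pairs vs high-spin: 3 − 1 = 2; pairing cost = +39200 cm⁻¹.
Net CFSE = -56160 + 39200 = -16960 cm⁻¹.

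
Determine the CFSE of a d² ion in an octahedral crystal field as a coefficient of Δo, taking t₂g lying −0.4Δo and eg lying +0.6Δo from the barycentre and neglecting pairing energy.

For octahedral d² the high- and low-spin configurations coincide.
Configuration: t₂g² eg⁰.
CFSE = 2(-0.4Δo) + 0(0.6Δo) = -0.8Δo + 0.0Δo = -0.8Δo.

-0.8 Δo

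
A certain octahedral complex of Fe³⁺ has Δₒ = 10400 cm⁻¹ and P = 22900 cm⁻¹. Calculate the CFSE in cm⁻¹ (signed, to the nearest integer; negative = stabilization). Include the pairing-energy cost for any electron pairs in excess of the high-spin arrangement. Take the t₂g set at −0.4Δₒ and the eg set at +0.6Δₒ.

Fe³⁺: group 8, so d-count = 8 − 3 = 5.
Here Δₒ < P (10400 < 22900), so the high-spin state is favoured.
Filling d⁵ accordingly: t₂g³ eg².
Orbital CFSE = 0.0Δₒ = 0.0 × 10400 = 0 cm⁻¹.
High-spin has no excess pairs, so no pairing correction applies.

0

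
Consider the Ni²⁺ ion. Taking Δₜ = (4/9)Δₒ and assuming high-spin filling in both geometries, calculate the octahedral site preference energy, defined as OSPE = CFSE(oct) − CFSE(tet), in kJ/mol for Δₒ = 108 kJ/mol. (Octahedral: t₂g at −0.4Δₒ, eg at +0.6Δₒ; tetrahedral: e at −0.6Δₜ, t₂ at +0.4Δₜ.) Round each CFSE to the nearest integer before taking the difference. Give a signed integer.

Ni is in group 10, so Ni²⁺ is d⁸ (10 − 2 = 8).
In an octahedral site d⁸ (HS) is t2g^6 e_g^2, giving CFSE(oct) = -1.2Δₒ = -130 kJ/mol.
Tetrahedral e^4 t2^4 gives -0.8Δₜ = -0.8 × (4/9) × 108 = -38 kJ/mol.
Subtracting, OSPE = -130 − (-38) = -92 kJ/mol.

-92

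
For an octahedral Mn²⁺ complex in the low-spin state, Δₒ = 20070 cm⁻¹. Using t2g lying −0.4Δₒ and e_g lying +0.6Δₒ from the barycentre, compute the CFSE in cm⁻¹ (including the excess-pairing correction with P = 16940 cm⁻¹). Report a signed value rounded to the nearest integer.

-6260

Mn sits in group 7; removing 2 electrons leaves Mn²⁺ with 7 − 2 = 5 d electrons.
Electron filling gives t2g^5 e_g^0.
CFSE(orbital) = 5×(-0.4Δₒ) + 0×(0.6Δₒ) = -2.0Δₒ; with Δₒ = 20070 cm⁻¹ that is -40140 cm⁻¹.
Pairing penalty: 2 pairs vs 0 in the high-spin reference → 2 extra × P = 33880 cm⁻¹.
Overall CFSE = -40140 + 33880 = -6260 cm⁻¹.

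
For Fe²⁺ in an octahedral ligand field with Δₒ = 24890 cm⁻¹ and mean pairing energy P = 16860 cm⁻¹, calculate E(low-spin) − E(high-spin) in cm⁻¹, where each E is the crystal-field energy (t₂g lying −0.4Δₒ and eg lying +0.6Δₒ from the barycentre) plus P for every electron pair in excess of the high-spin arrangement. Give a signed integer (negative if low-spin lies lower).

Fe is in group 8, so Fe²⁺ is d⁶ (8 − 2 = 6).
In the high-spin limit (t₂g⁴ eg²) the orbital term is -0.4Δₒ = -9956 cm⁻¹, with no excess pairing.
For low-spin the configuration is t₂g⁶ eg⁰: orbital energy -2.4 × 24890 = -59736 cm⁻¹, and 2 additional pairs relative to high-spin add 33720 cm⁻¹, giving -26016 cm⁻¹.
The difference is -26016 − (-9956) = -16060 cm⁻¹, so low-spin lies lower.

-16060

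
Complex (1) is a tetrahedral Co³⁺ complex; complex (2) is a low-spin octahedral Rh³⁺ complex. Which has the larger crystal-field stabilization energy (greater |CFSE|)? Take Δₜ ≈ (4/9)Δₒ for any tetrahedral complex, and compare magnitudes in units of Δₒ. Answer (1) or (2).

(1): Co³⁺: group 9, so d-count = 9 − 3 = 6; With tetrahedral geometry the complex is necessarily high-spin; e³ t₂³, CFSE = -0.6Δₜ ≈ -0.27Δₒ.
(2): Rh sits in group 9; removing 3 electrons leaves Rh³⁺ with 9 − 3 = 6 d electrons; t₂g⁶ eg⁰, CFSE = -2.4Δₒ.
So (2) has the larger |CFSE|.

(2)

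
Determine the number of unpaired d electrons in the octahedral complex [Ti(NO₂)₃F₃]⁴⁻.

Ligand charges: 3×(-1) from NO₂⁻ and 3×(-1) from F⁻ sum to -6; with overall charge -4, Ti is +2.
Ti is in group 4, so Ti²⁺ is d² (4 − 2 = 2).
Configuration: t₂g² eg⁰, giving 2 unpaired electrons.

2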